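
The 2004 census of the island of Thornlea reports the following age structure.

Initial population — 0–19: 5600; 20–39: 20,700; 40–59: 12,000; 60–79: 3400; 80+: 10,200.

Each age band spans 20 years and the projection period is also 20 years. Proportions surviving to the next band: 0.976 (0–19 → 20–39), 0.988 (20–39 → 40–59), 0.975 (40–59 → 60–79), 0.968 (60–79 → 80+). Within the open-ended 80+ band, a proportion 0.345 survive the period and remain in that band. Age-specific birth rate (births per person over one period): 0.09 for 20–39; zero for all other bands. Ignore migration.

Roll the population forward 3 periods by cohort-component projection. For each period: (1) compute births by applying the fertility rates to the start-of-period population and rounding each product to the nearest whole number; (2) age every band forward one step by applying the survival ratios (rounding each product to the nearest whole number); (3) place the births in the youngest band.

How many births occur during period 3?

(Bands numbered youngest = 1 to oldest = 5.)
Period 1.
Births: 20700 × 0.09 = 1863
Band 2: 5600 × 0.976 = 5466
Band 3: 20700 × 0.988 = 20452
Band 4: 12000 × 0.975 = 11700
Band 5: 3400 × 0.968 + 10200 × 0.345 = 3291 + 3519 = 6810
End of period: [1863, 5466, 20452, 11700, 6810]
Period 2.
Births: 5466 × 0.09 = 492
Band 2: 1863 × 0.976 = 1818
Band 3: 5466 × 0.988 = 5400
Band 4: 20452 × 0.975 = 19941
Band 5: 11700 × 0.968 + 6810 × 0.345 = 11326 + 2349 = 13675
End of period: [492, 1818, 5400, 19941, 13675]
Period 3.
Births: 1818 × 0.09 = 164
Band 2: 492 × 0.976 = 480
Band 3: 1818 × 0.988 = 1796
Band 4: 5400 × 0.975 = 5265
Band 5: 19941 × 0.968 + 13675 × 0.345 = 19303 + 4718 = 24021
End of period: [164, 480, 1796, 5265, 24021]

164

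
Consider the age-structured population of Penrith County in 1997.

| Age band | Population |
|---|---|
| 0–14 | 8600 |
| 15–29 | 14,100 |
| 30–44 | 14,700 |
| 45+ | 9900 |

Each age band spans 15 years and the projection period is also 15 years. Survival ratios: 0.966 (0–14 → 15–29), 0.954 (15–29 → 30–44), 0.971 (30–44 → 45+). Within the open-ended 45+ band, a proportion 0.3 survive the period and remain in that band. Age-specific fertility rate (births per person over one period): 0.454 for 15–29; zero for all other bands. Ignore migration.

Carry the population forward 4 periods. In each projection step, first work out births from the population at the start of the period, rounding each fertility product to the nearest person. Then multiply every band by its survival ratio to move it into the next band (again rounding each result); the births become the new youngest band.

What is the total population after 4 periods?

17520

— Period 1 —
Births: 14100 × 0.454 = 6401
15–29: 8600 × 0.966 = 8308
30–44: 14100 × 0.954 = 13451
45+: 14700 × 0.971 + 9900 × 0.3 = 14274 + 2970 = 17244
Population now: 0–14=6401, 15–29=8308, 30–44=13451, 45+=17244
— Period 2 —
Births: 8308 × 0.454 = 3772
15–29: 6401 × 0.966 = 6183
30–44: 8308 × 0.954 = 7926
45+: 13451 × 0.971 + 17244 × 0.3 = 13061 + 5173 = 18234
Population now: 0–14=3772, 15–29=6183, 30–44=7926, 45+=18234
— Period 3 —
Births: 6183 × 0.454 = 2807
15–29: 3772 × 0.966 = 3644
30–44: 6183 × 0.954 = 5899
45+: 7926 × 0.971 + 18234 × 0.3 = 7696 + 5470 = 13166
Population now: 0–14=2807, 15–29=3644, 30–44=5899, 45+=13166
— Period 4 —
Births: 3644 × 0.454 = 1654
15–29: 2807 × 0.966 = 2712
30–44: 3644 × 0.954 = 3476
45+: 5899 × 0.971 + 13166 × 0.3 = 5728 + 3950 = 9678
Population now: 0–14=1654, 15–29=2712, 30–44=3476, 45+=9678
Total after period 4: 1654 + 2712 + 3476 + 9678 = 17520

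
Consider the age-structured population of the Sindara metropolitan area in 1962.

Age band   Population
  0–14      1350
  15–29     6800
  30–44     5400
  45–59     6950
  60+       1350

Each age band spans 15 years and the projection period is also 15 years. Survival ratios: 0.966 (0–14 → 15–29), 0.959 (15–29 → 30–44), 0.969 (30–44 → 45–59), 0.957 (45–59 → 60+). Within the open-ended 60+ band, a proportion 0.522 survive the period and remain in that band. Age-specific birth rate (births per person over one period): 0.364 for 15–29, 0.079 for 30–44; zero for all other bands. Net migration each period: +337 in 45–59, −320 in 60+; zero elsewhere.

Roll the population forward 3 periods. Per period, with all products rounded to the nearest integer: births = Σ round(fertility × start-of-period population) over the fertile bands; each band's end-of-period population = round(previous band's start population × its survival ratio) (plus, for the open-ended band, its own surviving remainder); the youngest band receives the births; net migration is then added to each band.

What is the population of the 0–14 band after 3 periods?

Period 1.
Births: 6800 × 0.364 = 2475  |  5400 × 0.079 = 427 — total 2902
15–29: 1350 × 0.966 = 1304
30–44: 6800 × 0.959 = 6521
45–59: 5400 × 0.969 = 5233
60+: 6950 × 0.957 + 1350 × 0.522 = 6651 + 705 = 7356
Net migration: 45–59 + 337 → 5570; 60+ − 320 → 7036
Giving 2902 / 1304 / 6521 / 5570 / 7036.
Period 2.
Births: 1304 × 0.364 = 475  |  6521 × 0.079 = 515 — total 990
15–29: 2902 × 0.966 = 2803
30–44: 1304 × 0.959 = 1251
45–59: 6521 × 0.969 = 6319
60+: 5570 × 0.957 + 7036 × 0.522 = 5330 + 3673 = 9003
Net migration: 45–59 + 337 → 6656; 60+ − 320 → 8683
Giving 990 / 2803 / 1251 / 6656 / 8683.
Period 3.
Births: 2803 × 0.364 = 1020  |  1251 × 0.079 = 99 — total 1119
15–29: 990 × 0.966 = 956
30–44: 2803 × 0.959 = 2688
45–59: 1251 × 0.969 = 1212
60+: 6656 × 0.957 + 8683 × 0.522 = 6370 + 4533 = 10903
Net migration: 45–59 + 337 → 1549; 60+ − 320 → 10583
Giving 1119 / 956 / 2688 / 1549 / 10583.

1119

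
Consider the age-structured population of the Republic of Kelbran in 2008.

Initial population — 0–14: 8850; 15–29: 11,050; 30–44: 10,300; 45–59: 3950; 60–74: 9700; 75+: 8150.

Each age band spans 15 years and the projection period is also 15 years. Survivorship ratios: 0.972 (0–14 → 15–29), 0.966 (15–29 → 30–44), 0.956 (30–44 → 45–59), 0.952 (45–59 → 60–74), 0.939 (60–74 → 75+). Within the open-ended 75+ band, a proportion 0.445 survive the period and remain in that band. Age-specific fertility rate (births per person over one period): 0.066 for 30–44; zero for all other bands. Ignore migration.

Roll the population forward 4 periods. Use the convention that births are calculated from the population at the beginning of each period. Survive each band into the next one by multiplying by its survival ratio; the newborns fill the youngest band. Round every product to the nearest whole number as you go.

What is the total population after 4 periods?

24269

Period 1.
Births: 10300 * 0.066 = 680
15–29: 8850 * 0.972 = 8602
30–44: 11050 * 0.966 = 10674
45–59: 10300 * 0.956 = 9847
60–74: 3950 * 0.952 = 3760
75+: 9700 * 0.939 + 8150 * 0.445 = 9108 + 3627 = 12735
End of period: [680, 8602, 10674, 9847, 3760, 12735]
Period 2.
Births: 10674 * 0.066 = 704
15–29: 680 * 0.972 = 661
30–44: 8602 * 0.966 = 8310
45–59: 10674 * 0.956 = 10204
60–74: 9847 * 0.952 = 9374
75+: 3760 * 0.939 + 12735 * 0.445 = 3531 + 5667 = 9198
End of period: [704, 661, 8310, 10204, 9374, 9198]
Period 3.
Births: 8310 * 0.066 = 548
15–29: 704 * 0.972 = 684
30–44: 661 * 0.966 = 639
45–59: 8310 * 0.956 = 7944
60–74: 10204 * 0.952 = 9714
75+: 9374 * 0.939 + 9198 * 0.445 = 8802 + 4093 = 12895
End of period: [548, 684, 639, 7944, 9714, 12895]
Period 4.
Births: 639 * 0.066 = 42
15–29: 548 * 0.972 = 533
30–44: 684 * 0.966 = 661
45–59: 639 * 0.956 = 611
60–74: 7944 * 0.952 = 7563
75+: 9714 * 0.939 + 12895 * 0.445 = 9121 + 5738 = 14859
End of period: [42, 533, 661, 611, 7563, 14859]
Total after period 4: 42 + 533 + 661 + 611 + 7563 + 14859 = 24269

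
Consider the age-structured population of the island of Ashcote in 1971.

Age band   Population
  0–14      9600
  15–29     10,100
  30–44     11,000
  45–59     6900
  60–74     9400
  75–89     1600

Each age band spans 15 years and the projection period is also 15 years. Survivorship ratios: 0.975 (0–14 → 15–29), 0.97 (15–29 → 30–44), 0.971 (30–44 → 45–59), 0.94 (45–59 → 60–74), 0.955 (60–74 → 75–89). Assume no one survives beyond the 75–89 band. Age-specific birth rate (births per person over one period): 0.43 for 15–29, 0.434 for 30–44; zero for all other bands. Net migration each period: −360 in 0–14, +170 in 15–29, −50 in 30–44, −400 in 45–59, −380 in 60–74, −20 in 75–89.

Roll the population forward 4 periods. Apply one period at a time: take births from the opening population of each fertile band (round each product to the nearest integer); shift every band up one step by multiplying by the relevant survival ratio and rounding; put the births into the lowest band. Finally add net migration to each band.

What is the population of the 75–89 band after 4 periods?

[period 1]
Births: 10100 * 0.43 = 4343 ; 11000 * 0.434 = 4774 → 9117
15–29: 9600 * 0.975 = 9360
30–44: 10100 * 0.97 = 9797
45–59: 11000 * 0.971 = 10681
60–74: 6900 * 0.94 = 6486
75–89: 9400 * 0.955 = 8977
Net migration: 0–14 − 360 → 8757; 15–29 + 170 → 9530; 30–44 − 50 → 9747; 45–59 − 400 → 10281; 60–74 − 380 → 6106; 75–89 − 20 → 8957
Giving 8757 / 9530 / 9747 / 10281 / 6106 / 8957.
[period 2]
Births: 9530 * 0.43 = 4098 ; 9747 * 0.434 = 4230 → 8328
15–29: 8757 * 0.975 = 8538
30–44: 9530 * 0.97 = 9244
45–59: 9747 * 0.971 = 9464
60–74: 10281 * 0.94 = 9664
75–89: 6106 * 0.955 = 5831
Net migration: 0–14 − 360 → 7968; 15–29 + 170 → 8708; 30–44 − 50 → 9194; 45–59 − 400 → 9064; 60–74 − 380 → 9284; 75–89 − 20 → 5811
Giving 7968 / 8708 / 9194 / 9064 / 9284 / 5811.
[period 3]
Births: 8708 * 0.43 = 3744 ; 9194 * 0.434 = 3990 → 7734
15–29: 7968 * 0.975 = 7769
30–44: 8708 * 0.97 = 8447
45–59: 9194 * 0.971 = 8927
60–74: 9064 * 0.94 = 8520
75–89: 9284 * 0.955 = 8866
Net migration: 0–14 − 360 → 7374; 15–29 + 170 → 7939; 30–44 − 50 → 8397; 45–59 − 400 → 8527; 60–74 − 380 → 8140; 75–89 − 20 → 8846
Giving 7374 / 7939 / 8397 / 8527 / 8140 / 8846.
[period 4]
Births: 7939 * 0.43 = 3414 ; 8397 * 0.434 = 3644 → 7058
15–29: 7374 * 0.975 = 7190
30–44: 7939 * 0.97 = 7701
45–59: 8397 * 0.971 = 8153
60–74: 8527 * 0.94 = 8015
75–89: 8140 * 0.955 = 7774
Net migration: 0–14 − 360 → 6698; 15–29 + 170 → 7360; 30–44 − 50 → 7651; 45–59 − 400 → 7753; 60–74 − 380 → 7635; 75–89 − 20 → 7754
Giving 6698 / 7360 / 7651 / 7753 / 7635 / 7754.

7754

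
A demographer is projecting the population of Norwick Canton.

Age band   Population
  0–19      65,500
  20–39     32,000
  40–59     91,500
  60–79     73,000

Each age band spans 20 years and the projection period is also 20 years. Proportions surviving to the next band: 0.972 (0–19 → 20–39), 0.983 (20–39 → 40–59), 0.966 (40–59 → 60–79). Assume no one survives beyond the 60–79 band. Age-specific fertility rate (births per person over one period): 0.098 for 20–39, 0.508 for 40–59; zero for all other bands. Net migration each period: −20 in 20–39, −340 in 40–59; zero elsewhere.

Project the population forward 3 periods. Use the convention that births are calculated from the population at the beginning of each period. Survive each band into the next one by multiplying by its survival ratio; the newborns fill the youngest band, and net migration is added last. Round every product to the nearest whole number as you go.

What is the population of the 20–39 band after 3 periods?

21407

Call the groups 1 to 4, youngest first.
Period 1.
Births: 32000 × 0.098 = 3136, 91500 × 0.508 = 46482 ⇒ total 49618
Group 2: 65500 × 0.972 = 63666
Group 3: 32000 × 0.983 = 31456
Group 4: 91500 × 0.966 = 88389
Net migration: Group 2 − 20 → 63646; Group 3 − 340 → 31116
Population now: 0–19=49618, 20–39=63646, 40–59=31116, 60–79=88389
Period 2.
Births: 63646 × 0.098 = 6237, 31116 × 0.508 = 15807 ⇒ total 22044
Group 2: 49618 × 0.972 = 48229
Group 3: 63646 × 0.983 = 62564
Group 4: 31116 × 0.966 = 30058
Net migration: Group 2 − 20 → 48209; Group 3 − 340 → 62224
Population now: 0–19=22044, 20–39=48209, 40–59=62224, 60–79=30058
Period 3.
Births: 48209 × 0.098 = 4724, 62224 × 0.508 = 31610 ⇒ total 36334
Group 2: 22044 × 0.972 = 21427
Group 3: 48209 × 0.983 = 47389
Group 4: 62224 × 0.966 = 60108
Net migration: Group 2 − 20 → 21407; Group 3 − 340 → 47049
Population now: 0–19=36334, 20–39=21407, 40–59=47049, 60–79=60108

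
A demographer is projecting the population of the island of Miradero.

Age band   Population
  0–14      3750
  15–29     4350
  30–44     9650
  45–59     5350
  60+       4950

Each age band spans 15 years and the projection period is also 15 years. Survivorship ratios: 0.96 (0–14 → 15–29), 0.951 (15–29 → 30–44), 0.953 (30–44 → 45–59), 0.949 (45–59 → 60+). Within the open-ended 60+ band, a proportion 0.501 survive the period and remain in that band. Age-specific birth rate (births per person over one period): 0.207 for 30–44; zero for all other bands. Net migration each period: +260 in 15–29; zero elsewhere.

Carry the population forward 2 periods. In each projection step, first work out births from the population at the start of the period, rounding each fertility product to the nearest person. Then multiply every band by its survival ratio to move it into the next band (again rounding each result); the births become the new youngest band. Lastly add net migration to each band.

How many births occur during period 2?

856

Period 1.
Births: 9650 × 0.207 = 1998
15–29: 3750 × 0.96 = 3600
30–44: 4350 × 0.951 = 4137
45–59: 9650 × 0.953 = 9196
60+: 5350 × 0.949 + 4950 × 0.501 = 5077 + 2480 = 7557
Net migration: 15–29 + 260 → 3860
End of period: [1998, 3860, 4137, 9196, 7557]
Period 2.
Births: 4137 × 0.207 = 856
15–29: 1998 × 0.96 = 1918
30–44: 3860 × 0.951 = 3671
45–59: 4137 × 0.953 = 3943
60+: 9196 × 0.949 + 7557 × 0.501 = 8727 + 3786 = 12513
Net migration: 15–29 + 260 → 2178
End of period: [856, 2178, 3671, 3943, 12513]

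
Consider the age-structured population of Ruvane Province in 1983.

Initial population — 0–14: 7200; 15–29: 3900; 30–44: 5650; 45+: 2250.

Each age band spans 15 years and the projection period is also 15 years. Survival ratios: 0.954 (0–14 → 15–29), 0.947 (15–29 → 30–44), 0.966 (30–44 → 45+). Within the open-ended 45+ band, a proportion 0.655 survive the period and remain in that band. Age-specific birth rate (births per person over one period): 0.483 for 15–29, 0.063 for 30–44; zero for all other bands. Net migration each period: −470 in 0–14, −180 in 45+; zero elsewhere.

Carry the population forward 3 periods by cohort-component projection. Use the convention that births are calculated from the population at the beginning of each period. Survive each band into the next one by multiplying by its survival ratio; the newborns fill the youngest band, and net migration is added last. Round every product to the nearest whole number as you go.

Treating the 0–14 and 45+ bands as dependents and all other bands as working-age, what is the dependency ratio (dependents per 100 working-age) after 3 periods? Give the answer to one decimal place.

263.9

[period 1]
Births: 3900 × 0.483 = 1884 ; 5650 × 0.063 = 356 ⇒ total 2240
15–29: 7200 × 0.954 = 6869
30–44: 3900 × 0.947 = 3693
45+: 5650 × 0.966 + 2250 × 0.655 = 5458 + 1474 = 6932
Net migration: 0–14 − 470 → 1770; 45+ − 180 → 6752
→ [1770, 6869, 3693, 6752]
[period 2]
Births: 6869 × 0.483 = 3318 ; 3693 × 0.063 = 233 ⇒ total 3551
15–29: 1770 × 0.954 = 1689
30–44: 6869 × 0.947 = 6505
45+: 3693 × 0.966 + 6752 × 0.655 = 3567 + 4423 = 7990
Net migration: 0–14 − 470 → 3081; 45+ − 180 → 7810
→ [3081, 1689, 6505, 7810]
[period 3]
Births: 1689 × 0.483 = 816 ; 6505 × 0.063 = 410 ⇒ total 1226
15–29: 3081 × 0.954 = 2939
30–44: 1689 × 0.947 = 1599
45+: 6505 × 0.966 + 7810 × 0.655 = 6284 + 5116 = 11400
Net migration: 0–14 − 470 → 756; 45+ − 180 → 11220
→ [756, 2939, 1599, 11220]
Dependents (band 0–14 + band 45+) = 756 + 11220 = 11976; working-age = 4538; ratio = 11976/4538 × 100 = 263.9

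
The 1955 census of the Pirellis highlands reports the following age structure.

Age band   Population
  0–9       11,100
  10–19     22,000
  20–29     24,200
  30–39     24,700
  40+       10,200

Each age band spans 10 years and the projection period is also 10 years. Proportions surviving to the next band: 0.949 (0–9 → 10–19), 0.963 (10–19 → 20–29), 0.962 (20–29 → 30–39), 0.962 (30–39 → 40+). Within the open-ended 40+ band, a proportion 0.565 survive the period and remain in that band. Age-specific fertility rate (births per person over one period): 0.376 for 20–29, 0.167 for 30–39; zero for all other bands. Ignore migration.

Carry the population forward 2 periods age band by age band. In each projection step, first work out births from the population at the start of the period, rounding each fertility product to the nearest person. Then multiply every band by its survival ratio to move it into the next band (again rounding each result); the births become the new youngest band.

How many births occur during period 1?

13224

— Period 1 —
Births: 24200 × 0.376 = 9099  |  24700 × 0.167 = 4125 — total 13224
10–19: 11100 × 0.949 = 10534
20–29: 22000 × 0.963 = 21186
30–39: 24200 × 0.962 = 23280
40+: 24700 × 0.962 + 10200 × 0.565 = 23761 + 5763 = 29524
→ [13224, 10534, 21186, 23280, 29524]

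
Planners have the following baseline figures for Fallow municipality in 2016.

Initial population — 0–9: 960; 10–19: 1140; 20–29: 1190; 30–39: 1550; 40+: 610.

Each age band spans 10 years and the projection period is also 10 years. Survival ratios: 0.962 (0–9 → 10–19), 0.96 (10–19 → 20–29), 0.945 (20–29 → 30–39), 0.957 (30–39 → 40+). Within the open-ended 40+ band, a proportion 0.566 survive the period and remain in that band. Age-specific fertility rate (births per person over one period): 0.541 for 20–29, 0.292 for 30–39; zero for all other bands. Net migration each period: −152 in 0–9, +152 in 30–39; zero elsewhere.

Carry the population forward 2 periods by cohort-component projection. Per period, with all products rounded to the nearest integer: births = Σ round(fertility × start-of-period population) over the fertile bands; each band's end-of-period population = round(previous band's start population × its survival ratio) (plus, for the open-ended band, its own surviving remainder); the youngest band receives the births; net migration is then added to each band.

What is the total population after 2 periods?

6052

(Groups numbered youngest = 1 to oldest = 5.)
Period 1.
Births: 1190 * 0.541 = 644  |  1550 * 0.292 = 453 → 1097
Group 2: 960 * 0.962 = 924
Group 3: 1140 * 0.96 = 1094
Group 4: 1190 * 0.945 = 1125
Group 5: 1550 * 0.957 + 610 * 0.566 = 1483 + 345 = 1828
Net migration: Group 1 − 152 → 945; Group 4 + 152 → 1277
Population now: 0–9=945, 10–19=924, 20–29=1094, 30–39=1277, 40+=1828
Period 2.
Births: 1094 * 0.541 = 592  |  1277 * 0.292 = 373 → 965
Group 2: 945 * 0.962 = 909
Group 3: 924 * 0.96 = 887
Group 4: 1094 * 0.945 = 1034
Group 5: 1277 * 0.957 + 1828 * 0.566 = 1222 + 1035 = 2257
Net migration: Group 1 − 152 → 813; Group 4 + 152 → 1186
Population now: 0–9=813, 10–19=909, 20–29=887, 30–39=1186, 40+=2257
Total after period 2: 813 + 909 + 887 + 1186 + 2257 = 6052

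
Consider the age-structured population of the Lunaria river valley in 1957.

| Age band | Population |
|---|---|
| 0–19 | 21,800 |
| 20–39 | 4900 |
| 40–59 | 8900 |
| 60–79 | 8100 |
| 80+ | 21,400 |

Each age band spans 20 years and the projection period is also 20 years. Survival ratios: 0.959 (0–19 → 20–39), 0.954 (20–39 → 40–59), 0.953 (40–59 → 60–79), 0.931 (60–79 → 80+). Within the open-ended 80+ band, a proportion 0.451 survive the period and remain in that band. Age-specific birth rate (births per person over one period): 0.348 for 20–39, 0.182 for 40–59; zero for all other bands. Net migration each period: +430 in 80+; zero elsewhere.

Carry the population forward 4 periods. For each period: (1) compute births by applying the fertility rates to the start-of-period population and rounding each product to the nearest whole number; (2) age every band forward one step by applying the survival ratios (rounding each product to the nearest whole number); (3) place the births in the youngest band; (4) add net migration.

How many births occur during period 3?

Period 1:
Births: 4900 × 0.348 = 1705 ; 8900 × 0.182 = 1620 → total 3325
20–39: 21800 × 0.959 = 20906
40–59: 4900 × 0.954 = 4675
60–79: 8900 × 0.953 = 8482
80+: 8100 × 0.931 + 21400 × 0.451 = 7541 + 9651 = 17192
Net migration: 80+ + 430 → 17622
End of period: [3325, 20906, 4675, 8482, 17622]
Period 2:
Births: 20906 × 0.348 = 7275 ; 4675 × 0.182 = 851 → total 8126
20–39: 3325 × 0.959 = 3189
40–59: 20906 × 0.954 = 19944
60–79: 4675 × 0.953 = 4455
80+: 8482 × 0.931 + 17622 × 0.451 = 7897 + 7948 = 15845
Net migration: 80+ + 430 → 16275
End of period: [8126, 3189, 19944, 4455, 16275]
Period 3:
Births: 3189 × 0.348 = 1110 ; 19944 × 0.182 = 3630 → total 4740
20–39: 8126 × 0.959 = 7793
40–59: 3189 × 0.954 = 3042
60–79: 19944 × 0.953 = 19007
80+: 4455 × 0.931 + 16275 × 0.451 = 4148 + 7340 = 11488
Net migration: 80+ + 430 → 11918
End of period: [4740, 7793, 3042, 19007, 11918]

4740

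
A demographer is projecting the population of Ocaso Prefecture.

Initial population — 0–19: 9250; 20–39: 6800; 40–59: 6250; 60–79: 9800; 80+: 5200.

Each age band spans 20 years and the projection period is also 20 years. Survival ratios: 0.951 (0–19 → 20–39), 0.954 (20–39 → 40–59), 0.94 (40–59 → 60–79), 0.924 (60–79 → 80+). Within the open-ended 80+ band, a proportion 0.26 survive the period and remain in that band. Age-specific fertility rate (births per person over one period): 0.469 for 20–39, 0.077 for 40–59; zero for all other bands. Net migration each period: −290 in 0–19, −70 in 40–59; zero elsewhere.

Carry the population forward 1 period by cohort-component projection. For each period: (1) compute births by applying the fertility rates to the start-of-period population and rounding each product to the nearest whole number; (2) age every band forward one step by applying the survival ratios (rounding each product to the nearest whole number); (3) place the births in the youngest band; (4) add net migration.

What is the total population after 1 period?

34876

Numbering the bands 1..5 from youngest to oldest:
[period 1]
Births: 6800 * 0.469 = 3189 ; 6250 * 0.077 = 481 → 3670
Band 2: 9250 * 0.951 = 8797
Band 3: 6800 * 0.954 = 6487
Band 4: 6250 * 0.94 = 5875
Band 5: 9800 * 0.924 + 5200 * 0.26 = 9055 + 1352 = 10407
Net migration: Band 1 − 290 → 3380; Band 3 − 70 → 6417
Population now: 0–19=3380, 20–39=8797, 40–59=6417, 60–79=5875, 80+=10407
Total after period 1: 3380 + 8797 + 6417 + 5875 + 10407 = 34876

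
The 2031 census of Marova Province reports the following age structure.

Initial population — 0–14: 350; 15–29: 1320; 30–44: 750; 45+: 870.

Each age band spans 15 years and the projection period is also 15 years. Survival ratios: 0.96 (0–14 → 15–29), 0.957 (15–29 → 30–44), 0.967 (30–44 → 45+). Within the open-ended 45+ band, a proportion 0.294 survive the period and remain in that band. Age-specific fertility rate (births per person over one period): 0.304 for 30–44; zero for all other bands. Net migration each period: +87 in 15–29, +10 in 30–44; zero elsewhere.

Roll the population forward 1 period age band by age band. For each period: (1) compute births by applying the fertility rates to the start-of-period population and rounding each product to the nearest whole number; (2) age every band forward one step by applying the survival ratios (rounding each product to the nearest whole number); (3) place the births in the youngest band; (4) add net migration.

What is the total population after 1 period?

Period 1:
Births: 750 × 0.304 = 228
15–29: 350 × 0.96 = 336
30–44: 1320 × 0.957 = 1263
45+: 750 × 0.967 + 870 × 0.294 = 725 + 256 = 981
Net migration: 15–29 + 87 → 423; 30–44 + 10 → 1273
End of period: [228, 423, 1273, 981]
Total after period 1: 228 + 423 + 1273 + 981 = 2905

2905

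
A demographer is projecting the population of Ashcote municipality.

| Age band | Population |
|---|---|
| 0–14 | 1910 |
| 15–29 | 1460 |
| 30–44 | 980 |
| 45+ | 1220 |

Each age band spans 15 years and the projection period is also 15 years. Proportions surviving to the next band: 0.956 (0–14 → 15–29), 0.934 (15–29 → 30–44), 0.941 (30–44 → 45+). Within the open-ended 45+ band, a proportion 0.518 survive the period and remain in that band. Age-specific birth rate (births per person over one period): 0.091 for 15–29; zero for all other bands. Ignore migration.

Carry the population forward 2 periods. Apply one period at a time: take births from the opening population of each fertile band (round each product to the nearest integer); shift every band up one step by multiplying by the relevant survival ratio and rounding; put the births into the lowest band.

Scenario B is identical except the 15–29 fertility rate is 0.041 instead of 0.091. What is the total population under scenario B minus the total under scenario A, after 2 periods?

-161

Call the bands 1 to 4, youngest first.
[period 1]
Births: 1460 * 0.091 = 133
Band 2: 1910 * 0.956 = 1826
Band 3: 1460 * 0.934 = 1364
Band 4: 980 * 0.941 + 1220 * 0.518 = 922 + 632 = 1554
End of period: [133, 1826, 1364, 1554]
[period 2]
Births: 1826 * 0.091 = 166
Band 2: 133 * 0.956 = 127
Band 3: 1826 * 0.934 = 1705
Band 4: 1364 * 0.941 + 1554 * 0.518 = 1284 + 805 = 2089
End of period: [166, 127, 1705, 2089]
Scenario A total after 2 periods: 4087
Scenario B projection —
[period 1]
Births: 1460 * 0.041 = 60
Band 2: 1910 * 0.956 = 1826
Band 3: 1460 * 0.934 = 1364
Band 4: 980 * 0.941 + 1220 * 0.518 = 922 + 632 = 1554
End of period: [60, 1826, 1364, 1554]
[period 2]
Births: 1826 * 0.041 = 75
Band 2: 60 * 0.956 = 57
Band 3: 1826 * 0.934 = 1705
Band 4: 1364 * 0.941 + 1554 * 0.518 = 1284 + 805 = 2089
End of period: [75, 57, 1705, 2089]
Scenario B total after 2 periods: 3926
Difference B − A = 3926 − 4087 = -161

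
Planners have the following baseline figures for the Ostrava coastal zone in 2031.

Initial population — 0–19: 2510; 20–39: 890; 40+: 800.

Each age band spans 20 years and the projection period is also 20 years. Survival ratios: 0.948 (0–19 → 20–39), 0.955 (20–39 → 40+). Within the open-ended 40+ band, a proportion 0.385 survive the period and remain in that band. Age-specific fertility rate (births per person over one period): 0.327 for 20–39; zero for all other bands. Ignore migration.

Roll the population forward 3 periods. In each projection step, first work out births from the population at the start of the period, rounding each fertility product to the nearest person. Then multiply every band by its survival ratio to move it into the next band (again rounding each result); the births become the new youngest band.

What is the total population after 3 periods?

2138

Period 1:
Births: 890 × 0.327 = 291
20–39: 2510 × 0.948 = 2379
40+: 890 × 0.955 + 800 × 0.385 = 850 + 308 = 1158
Population now: 0–19=291, 20–39=2379, 40+=1158
Period 2:
Births: 2379 × 0.327 = 778
20–39: 291 × 0.948 = 276
40+: 2379 × 0.955 + 1158 × 0.385 = 2272 + 446 = 2718
Population now: 0–19=778, 20–39=276, 40+=2718
Period 3:
Births: 276 × 0.327 = 90
20–39: 778 × 0.948 = 738
40+: 276 × 0.955 + 2718 × 0.385 = 264 + 1046 = 1310
Population now: 0–19=90, 20–39=738, 40+=1310
Total after period 3: 90 + 738 + 1310 = 2138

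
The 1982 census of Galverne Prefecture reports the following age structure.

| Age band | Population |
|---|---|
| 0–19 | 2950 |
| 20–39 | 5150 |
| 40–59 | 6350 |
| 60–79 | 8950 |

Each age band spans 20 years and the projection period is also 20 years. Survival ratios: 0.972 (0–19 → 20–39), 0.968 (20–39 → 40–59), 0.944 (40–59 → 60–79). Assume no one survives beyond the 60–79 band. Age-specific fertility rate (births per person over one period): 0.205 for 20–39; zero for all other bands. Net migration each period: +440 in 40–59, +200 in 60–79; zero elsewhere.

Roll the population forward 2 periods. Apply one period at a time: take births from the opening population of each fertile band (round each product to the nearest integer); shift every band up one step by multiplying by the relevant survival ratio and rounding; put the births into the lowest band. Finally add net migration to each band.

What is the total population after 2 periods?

Call the bands 1 to 4, youngest first.
Period 1:
Births: 5150 × 0.205 = 1056
Band 2: 2950 × 0.972 = 2867
Band 3: 5150 × 0.968 = 4985
Band 4: 6350 × 0.944 = 5994
Net migration: Band 3 + 440 → 5425; Band 4 + 200 → 6194
End of period: [1056, 2867, 5425, 6194]
Period 2:
Births: 2867 × 0.205 = 588
Band 2: 1056 × 0.972 = 1026
Band 3: 2867 × 0.968 = 2775
Band 4: 5425 × 0.944 = 5121
Net migration: Band 3 + 440 → 3215; Band 4 + 200 → 5321
End of period: [588, 1026, 3215, 5321]
Total after period 2: 588 + 1026 + 3215 + 5321 = 10150

10150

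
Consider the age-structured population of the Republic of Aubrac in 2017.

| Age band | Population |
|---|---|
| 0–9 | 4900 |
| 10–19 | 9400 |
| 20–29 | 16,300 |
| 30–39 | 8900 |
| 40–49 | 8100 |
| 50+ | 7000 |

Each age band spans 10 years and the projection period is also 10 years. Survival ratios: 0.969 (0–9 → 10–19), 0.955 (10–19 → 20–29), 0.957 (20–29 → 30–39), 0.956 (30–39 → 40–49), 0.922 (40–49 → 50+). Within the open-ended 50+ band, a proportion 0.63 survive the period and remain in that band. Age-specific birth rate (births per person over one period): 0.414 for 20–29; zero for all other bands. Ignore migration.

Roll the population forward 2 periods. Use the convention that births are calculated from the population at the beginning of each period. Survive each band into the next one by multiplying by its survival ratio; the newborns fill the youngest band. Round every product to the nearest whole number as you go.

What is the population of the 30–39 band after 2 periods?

Period 1.
Births: 16300 × 0.414 = 6748
10–19: 4900 × 0.969 = 4748
20–29: 9400 × 0.955 = 8977
30–39: 16300 × 0.957 = 15599
40–49: 8900 × 0.956 = 8508
50+: 8100 × 0.922 + 7000 × 0.63 = 7468 + 4410 = 11878
Population now: 0–9=6748, 10–19=4748, 20–29=8977, 30–39=15599, 40–49=8508, 50+=11878
Period 2.
Births: 8977 × 0.414 = 3716
10–19: 6748 × 0.969 = 6539
20–29: 4748 × 0.955 = 4534
30–39: 8977 × 0.957 = 8591
40–49: 15599 × 0.956 = 14913
50+: 8508 × 0.922 + 11878 × 0.63 = 7844 + 7483 = 15327
Population now: 0–9=3716, 10–19=6539, 20–29=4534, 30–39=8591, 40–49=14913, 50+=15327

8591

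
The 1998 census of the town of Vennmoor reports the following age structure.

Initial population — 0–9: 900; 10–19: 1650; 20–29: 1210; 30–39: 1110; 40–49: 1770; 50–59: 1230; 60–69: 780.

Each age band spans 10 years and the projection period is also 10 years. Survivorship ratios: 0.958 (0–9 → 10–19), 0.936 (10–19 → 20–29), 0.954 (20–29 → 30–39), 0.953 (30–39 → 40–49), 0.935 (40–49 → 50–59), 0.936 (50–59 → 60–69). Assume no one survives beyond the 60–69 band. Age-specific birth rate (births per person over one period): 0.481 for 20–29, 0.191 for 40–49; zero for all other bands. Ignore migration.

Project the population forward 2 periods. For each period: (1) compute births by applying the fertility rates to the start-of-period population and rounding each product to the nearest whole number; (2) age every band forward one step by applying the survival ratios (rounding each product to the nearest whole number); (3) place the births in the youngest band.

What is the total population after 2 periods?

After projecting period 1:
Births: 1210 × 0.481 = 582 ; 1770 × 0.191 = 338 → total 920
10–19: 900 × 0.958 = 862
20–29: 1650 × 0.936 = 1544
30–39: 1210 × 0.954 = 1154
40–49: 1110 × 0.953 = 1058
50–59: 1770 × 0.935 = 1655
60–69: 1230 × 0.936 = 1151
→ [920, 862, 1544, 1154, 1058, 1655, 1151]
After projecting period 2:
Births: 1544 × 0.481 = 743 ; 1058 × 0.191 = 202 → total 945
10–19: 920 × 0.958 = 881
20–29: 862 × 0.936 = 807
30–39: 1544 × 0.954 = 1473
40–49: 1154 × 0.953 = 1100
50–59: 1058 × 0.935 = 989
60–69: 1655 × 0.936 = 1549
→ [945, 881, 807, 1473, 1100, 989, 1549]
Total after period 2: 945 + 881 + 807 + 1473 + 1100 + 989 + 1549 = 7744

7744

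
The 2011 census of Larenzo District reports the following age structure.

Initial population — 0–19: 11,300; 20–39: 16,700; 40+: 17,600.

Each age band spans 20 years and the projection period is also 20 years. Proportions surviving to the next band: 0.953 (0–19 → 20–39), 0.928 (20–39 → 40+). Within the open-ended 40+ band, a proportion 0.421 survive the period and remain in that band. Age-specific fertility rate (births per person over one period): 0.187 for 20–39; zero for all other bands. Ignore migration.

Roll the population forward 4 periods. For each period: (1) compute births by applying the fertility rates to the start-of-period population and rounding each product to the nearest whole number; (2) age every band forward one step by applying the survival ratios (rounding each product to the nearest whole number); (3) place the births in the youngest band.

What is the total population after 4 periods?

Period 1:
Births: 16700 × 0.187 = 3123
20–39: 11300 × 0.953 = 10769
40+: 16700 × 0.928 + 17600 × 0.421 = 15498 + 7410 = 22908
End of period: [3123, 10769, 22908]
Period 2:
Births: 10769 × 0.187 = 2014
20–39: 3123 × 0.953 = 2976
40+: 10769 × 0.928 + 22908 × 0.421 = 9994 + 9644 = 19638
End of period: [2014, 2976, 19638]
Period 3:
Births: 2976 × 0.187 = 557
20–39: 2014 × 0.953 = 1919
40+: 2976 × 0.928 + 19638 × 0.421 = 2762 + 8268 = 11030
End of period: [557, 1919, 11030]
Period 4:
Births: 1919 × 0.187 = 359
20–39: 557 × 0.953 = 531
40+: 1919 × 0.928 + 11030 × 0.421 = 1781 + 4644 = 6425
End of period: [359, 531, 6425]
Total after period 4: 359 + 531 + 6425 = 7315

7315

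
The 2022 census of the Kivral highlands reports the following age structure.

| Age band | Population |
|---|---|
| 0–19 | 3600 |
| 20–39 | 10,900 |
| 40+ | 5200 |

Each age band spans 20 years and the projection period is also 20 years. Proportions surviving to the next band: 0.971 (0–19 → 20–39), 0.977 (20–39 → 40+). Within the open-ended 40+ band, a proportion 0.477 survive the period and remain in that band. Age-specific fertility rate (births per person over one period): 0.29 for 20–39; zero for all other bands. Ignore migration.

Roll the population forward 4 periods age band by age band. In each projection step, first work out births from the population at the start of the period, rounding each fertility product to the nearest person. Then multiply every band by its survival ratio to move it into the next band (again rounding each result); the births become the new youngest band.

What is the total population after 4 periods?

5744

[period 1]
Births: 10900 × 0.29 = 3161
20–39: 3600 × 0.971 = 3496
40+: 10900 × 0.977 + 5200 × 0.477 = 10649 + 2480 = 13129
Population now: 0–19=3161, 20–39=3496, 40+=13129
[period 2]
Births: 3496 × 0.29 = 1014
20–39: 3161 × 0.971 = 3069
40+: 3496 × 0.977 + 13129 × 0.477 = 3416 + 6263 = 9679
Population now: 0–19=1014, 20–39=3069, 40+=9679
[period 3]
Births: 3069 × 0.29 = 890
20–39: 1014 × 0.971 = 985
40+: 3069 × 0.977 + 9679 × 0.477 = 2998 + 4617 = 7615
Population now: 0–19=890, 20–39=985, 40+=7615
[period 4]
Births: 985 × 0.29 = 286
20–39: 890 × 0.971 = 864
40+: 985 × 0.977 + 7615 × 0.477 = 962 + 3632 = 4594
Population now: 0–19=286, 20–39=864, 40+=4594
Total after period 4: 286 + 864 + 4594 = 5744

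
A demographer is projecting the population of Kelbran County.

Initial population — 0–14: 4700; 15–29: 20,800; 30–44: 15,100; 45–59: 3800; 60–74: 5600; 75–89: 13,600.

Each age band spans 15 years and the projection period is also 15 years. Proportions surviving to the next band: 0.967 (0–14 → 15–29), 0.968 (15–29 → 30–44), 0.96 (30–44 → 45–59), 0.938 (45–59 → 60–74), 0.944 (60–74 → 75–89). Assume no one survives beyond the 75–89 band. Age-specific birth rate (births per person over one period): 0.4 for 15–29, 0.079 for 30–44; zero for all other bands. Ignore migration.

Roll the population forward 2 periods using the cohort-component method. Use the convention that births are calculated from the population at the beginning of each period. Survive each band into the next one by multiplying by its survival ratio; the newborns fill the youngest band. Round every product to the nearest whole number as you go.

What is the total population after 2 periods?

53298

Period 1.
Births: 20800 × 0.4 = 8320, 15100 × 0.079 = 1193 ⇒ total 9513
15–29: 4700 × 0.967 = 4545
30–44: 20800 × 0.968 = 20134
45–59: 15100 × 0.96 = 14496
60–74: 3800 × 0.938 = 3564
75–89: 5600 × 0.944 = 5286
Giving 9513 / 4545 / 20134 / 14496 / 3564 / 5286.
Period 2.
Births: 4545 × 0.4 = 1818, 20134 × 0.079 = 1591 ⇒ total 3409
15–29: 9513 × 0.967 = 9199
30–44: 4545 × 0.968 = 4400
45–59: 20134 × 0.96 = 19329
60–74: 14496 × 0.938 = 13597
75–89: 3564 × 0.944 = 3364
Giving 3409 / 9199 / 4400 / 19329 / 13597 / 3364.
Total after period 2: 3409 + 9199 + 4400 + 19329 + 13597 + 3364 = 53298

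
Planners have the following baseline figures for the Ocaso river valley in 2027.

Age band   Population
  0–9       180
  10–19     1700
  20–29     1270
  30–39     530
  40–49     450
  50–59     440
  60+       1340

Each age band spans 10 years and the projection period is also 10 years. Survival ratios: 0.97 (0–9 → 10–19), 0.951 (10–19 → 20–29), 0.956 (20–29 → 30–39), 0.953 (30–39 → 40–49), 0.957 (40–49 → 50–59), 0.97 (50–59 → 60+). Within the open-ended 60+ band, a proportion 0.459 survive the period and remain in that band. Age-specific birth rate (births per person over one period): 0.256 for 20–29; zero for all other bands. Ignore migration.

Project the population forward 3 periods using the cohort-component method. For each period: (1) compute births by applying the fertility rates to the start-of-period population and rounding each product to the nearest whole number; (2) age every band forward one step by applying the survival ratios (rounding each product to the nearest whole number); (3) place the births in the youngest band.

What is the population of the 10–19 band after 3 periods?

(Bands numbered youngest = 1 to oldest = 7.)
After projecting period 1:
Births: 1270 × 0.256 = 325
Band 2: 180 × 0.97 = 175
Band 3: 1700 × 0.951 = 1617
Band 4: 1270 × 0.956 = 1214
Band 5: 530 × 0.953 = 505
Band 6: 450 × 0.957 = 431
Band 7: 440 × 0.97 + 1340 × 0.459 = 427 + 615 = 1042
Population now: 0–9=325, 10–19=175, 20–29=1617, 30–39=1214, 40–49=505, 50–59=431, 60+=1042
After projecting period 2:
Births: 1617 × 0.256 = 414
Band 2: 325 × 0.97 = 315
Band 3: 175 × 0.951 = 166
Band 4: 1617 × 0.956 = 1546
Band 5: 1214 × 0.953 = 1157
Band 6: 505 × 0.957 = 483
Band 7: 431 × 0.97 + 1042 × 0.459 = 418 + 478 = 896
Population now: 0–9=414, 10–19=315, 20–29=166, 30–39=1546, 40–49=1157, 50–59=483, 60+=896
After projecting period 3:
Births: 166 × 0.256 = 42
Band 2: 414 × 0.97 = 402
Band 3: 315 × 0.951 = 300
Band 4: 166 × 0.956 = 159
Band 5: 1546 × 0.953 = 1473
Band 6: 1157 × 0.957 = 1107
Band 7: 483 × 0.97 + 896 × 0.459 = 469 + 411 = 880
Population now: 0–9=42, 10–19=402, 20–29=300, 30–39=159, 40–49=1473, 50–59=1107, 60+=880

402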